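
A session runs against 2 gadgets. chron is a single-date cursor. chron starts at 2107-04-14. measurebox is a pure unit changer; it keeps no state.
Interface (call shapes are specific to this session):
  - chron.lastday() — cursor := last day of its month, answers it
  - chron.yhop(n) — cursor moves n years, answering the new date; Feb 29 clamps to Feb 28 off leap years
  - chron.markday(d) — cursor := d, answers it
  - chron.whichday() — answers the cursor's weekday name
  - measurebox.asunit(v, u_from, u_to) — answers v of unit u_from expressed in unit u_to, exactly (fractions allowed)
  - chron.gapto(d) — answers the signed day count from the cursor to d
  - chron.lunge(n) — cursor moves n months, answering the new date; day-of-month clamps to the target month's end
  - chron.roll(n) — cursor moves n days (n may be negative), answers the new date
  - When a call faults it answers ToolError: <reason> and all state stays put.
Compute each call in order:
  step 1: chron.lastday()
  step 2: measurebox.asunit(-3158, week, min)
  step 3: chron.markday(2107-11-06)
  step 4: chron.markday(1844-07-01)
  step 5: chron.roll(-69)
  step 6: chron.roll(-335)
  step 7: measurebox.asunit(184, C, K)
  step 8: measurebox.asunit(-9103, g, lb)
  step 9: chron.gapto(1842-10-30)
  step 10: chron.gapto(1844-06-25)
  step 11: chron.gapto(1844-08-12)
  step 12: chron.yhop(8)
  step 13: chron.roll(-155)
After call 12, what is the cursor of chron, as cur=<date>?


Answer: cur=1851-05-24

Derivation:
→ chron.lastday()
← 2107-04-30
→ measurebox.asunit(-3158, week, min)
← -31832640
→ chron.markday(2107-11-06)
← 2107-11-06
→ chron.markday(1844-07-01)
← 1844-07-01
→ chron.roll(-69)
← 1844-04-23
→ chron.roll(-335)
← 1843-05-24
→ measurebox.asunit(184, C, K)
← 9143/20
→ measurebox.asunit(-9103, g, lb)
← -910300000/45359237
→ chron.gapto(1842-10-30)
← -206
→ chron.gapto(1844-06-25)
← 398
→ chron.gapto(1844-08-12)
← 446
→ chron.yhop(8)
← 1851-05-24
→ chron.roll(-155)
← 1850-12-20


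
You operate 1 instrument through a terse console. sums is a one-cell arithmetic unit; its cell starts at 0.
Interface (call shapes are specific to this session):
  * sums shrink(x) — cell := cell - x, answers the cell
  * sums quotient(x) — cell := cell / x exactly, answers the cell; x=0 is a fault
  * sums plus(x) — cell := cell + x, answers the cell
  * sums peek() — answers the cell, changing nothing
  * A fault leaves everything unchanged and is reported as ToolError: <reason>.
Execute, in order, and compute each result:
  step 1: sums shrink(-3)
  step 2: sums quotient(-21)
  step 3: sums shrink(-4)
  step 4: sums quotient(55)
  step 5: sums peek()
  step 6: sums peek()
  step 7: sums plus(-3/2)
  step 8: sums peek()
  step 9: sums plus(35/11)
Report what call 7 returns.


-> sums shrink(x: -3)
<- 3
-> sums quotient(x: -21)
<- -1/7
-> sums shrink(x: -4)
<- 27/7
-> sums quotient(x: 55)
<- 27/385
-> sums peek()
<- 27/385
-> sums peek()
<- 27/385
-> sums plus(x: -3/2)
<- -1101/770
-> sums peek()
<- -1101/770
-> sums plus(x: 35/11)
<- 1349/770

Answer: -1101/770


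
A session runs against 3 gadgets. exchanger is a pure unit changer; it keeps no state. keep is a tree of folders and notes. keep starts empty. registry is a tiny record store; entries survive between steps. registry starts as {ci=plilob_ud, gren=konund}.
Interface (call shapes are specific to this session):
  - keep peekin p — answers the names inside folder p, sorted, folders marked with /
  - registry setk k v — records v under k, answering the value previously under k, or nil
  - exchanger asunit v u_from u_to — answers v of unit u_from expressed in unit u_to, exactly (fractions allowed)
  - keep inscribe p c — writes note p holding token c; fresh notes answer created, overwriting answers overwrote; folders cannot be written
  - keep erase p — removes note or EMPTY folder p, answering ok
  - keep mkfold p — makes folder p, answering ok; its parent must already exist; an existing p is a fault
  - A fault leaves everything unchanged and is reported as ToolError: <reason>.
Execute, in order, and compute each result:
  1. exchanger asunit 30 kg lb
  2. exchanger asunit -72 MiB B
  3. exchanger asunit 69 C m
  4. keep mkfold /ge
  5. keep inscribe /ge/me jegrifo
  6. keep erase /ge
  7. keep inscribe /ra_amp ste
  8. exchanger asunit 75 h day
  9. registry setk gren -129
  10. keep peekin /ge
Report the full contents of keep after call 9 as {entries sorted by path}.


Answer: {ge/, ge/me=jegrifo, ra_amp=ste}

Derivation:
-> exchanger asunit(v: 30, u_from: kg, u_to: lb)
<- 3000000000/45359237
-> exchanger asunit(v: -72, u_from: MiB, u_to: B)
<- -75497472
-> exchanger asunit(v: 69, u_from: C, u_to: m)
<- ToolError: incompatible units
-> keep mkfold(p: /ge)
<- ok
-> keep inscribe(p: /ge/me, c: jegrifo)
<- created
-> keep erase(p: /ge)
<- ToolError: not empty
-> keep inscribe(p: /ra_amp, c: ste)
<- created
-> exchanger asunit(v: 75, u_from: h, u_to: day)
<- 25/8
-> registry setk(k: gren, v: -129)
<- konund
-> keep peekin(p: /ge)
<- [me]


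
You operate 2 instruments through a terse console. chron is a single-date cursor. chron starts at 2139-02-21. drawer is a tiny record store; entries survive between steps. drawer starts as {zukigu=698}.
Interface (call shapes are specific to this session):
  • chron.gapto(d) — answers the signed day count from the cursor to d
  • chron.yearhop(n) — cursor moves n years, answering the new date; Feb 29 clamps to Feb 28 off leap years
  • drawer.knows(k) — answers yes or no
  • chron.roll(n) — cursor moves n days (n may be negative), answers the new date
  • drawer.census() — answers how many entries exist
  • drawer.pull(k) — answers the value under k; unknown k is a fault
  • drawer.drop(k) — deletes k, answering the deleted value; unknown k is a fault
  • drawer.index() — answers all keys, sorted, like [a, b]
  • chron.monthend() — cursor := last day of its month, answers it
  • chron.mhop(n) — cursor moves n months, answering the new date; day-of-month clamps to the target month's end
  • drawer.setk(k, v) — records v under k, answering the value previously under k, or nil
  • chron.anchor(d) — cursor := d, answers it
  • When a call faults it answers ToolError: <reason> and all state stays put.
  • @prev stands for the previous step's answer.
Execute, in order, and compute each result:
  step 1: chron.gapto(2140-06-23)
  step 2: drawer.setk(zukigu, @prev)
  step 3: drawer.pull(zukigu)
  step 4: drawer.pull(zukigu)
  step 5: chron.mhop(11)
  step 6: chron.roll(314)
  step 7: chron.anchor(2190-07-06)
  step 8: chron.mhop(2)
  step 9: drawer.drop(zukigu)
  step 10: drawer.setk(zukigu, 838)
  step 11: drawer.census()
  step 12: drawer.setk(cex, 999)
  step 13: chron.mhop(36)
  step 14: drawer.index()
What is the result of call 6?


Answer: 2140-11-30

Derivation:
Do: gapto[d→2140-06-23]
See: 488
Do: setk[k→zukigu; v→@prev]
See: 698
Do: pull[k→zukigu]
See: 488
Do: pull[k→zukigu]
See: 488
Do: mhop[n→11]
See: 2140-01-21
Do: roll[n→314]
See: 2140-11-30
Do: anchor[d→2190-07-06]
See: 2190-07-06
Do: mhop[n→2]
See: 2190-09-06
Do: drop[k→zukigu]
See: 488
Do: setk[k→zukigu; v→838]
See: nil
Do: census[]
See: 1
Do: setk[k→cex; v→999]
See: nil
Do: mhop[n→36]
See: 2193-09-06
Do: index[]
See: [cex, zukigu]


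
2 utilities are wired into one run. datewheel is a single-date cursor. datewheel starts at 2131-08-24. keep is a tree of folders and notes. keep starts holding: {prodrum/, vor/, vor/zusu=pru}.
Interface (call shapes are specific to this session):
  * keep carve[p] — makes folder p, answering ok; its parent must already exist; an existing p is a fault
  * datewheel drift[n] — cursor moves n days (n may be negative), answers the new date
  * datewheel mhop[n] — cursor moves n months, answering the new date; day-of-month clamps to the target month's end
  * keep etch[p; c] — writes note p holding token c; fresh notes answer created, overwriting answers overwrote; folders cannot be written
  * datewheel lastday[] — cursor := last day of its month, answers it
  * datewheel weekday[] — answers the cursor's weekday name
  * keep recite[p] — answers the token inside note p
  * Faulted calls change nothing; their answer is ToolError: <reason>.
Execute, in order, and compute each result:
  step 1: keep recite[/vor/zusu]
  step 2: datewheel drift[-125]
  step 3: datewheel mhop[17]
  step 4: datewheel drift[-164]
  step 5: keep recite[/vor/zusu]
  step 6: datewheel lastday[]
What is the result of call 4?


>> keep recite(p: /vor/zusu)
<< pru
>> datewheel drift(n: -125)
<< 2131-04-21
>> datewheel mhop(n: 17)
<< 2132-09-21
>> datewheel drift(n: -164)
<< 2132-04-10
>> keep recite(p: /vor/zusu)
<< pru
>> datewheel lastday()
<< 2132-04-30

Answer: 2132-04-10


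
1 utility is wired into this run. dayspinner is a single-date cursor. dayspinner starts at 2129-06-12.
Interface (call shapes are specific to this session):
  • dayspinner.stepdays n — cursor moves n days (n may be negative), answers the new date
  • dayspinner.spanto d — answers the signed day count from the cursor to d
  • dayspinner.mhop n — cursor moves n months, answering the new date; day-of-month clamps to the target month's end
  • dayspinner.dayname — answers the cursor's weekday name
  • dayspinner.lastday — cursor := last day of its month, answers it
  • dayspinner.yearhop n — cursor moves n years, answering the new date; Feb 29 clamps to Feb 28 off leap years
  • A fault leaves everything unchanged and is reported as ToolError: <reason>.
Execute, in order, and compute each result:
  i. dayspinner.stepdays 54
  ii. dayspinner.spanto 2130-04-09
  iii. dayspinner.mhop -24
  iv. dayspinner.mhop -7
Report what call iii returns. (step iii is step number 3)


Answer: 2127-08-05

Derivation:
-> dayspinner.stepdays(n='54')
<- 2129-08-05
-> dayspinner.spanto(d='2130-04-09')
<- 247
-> dayspinner.mhop(n='-24')
<- 2127-08-05
-> dayspinner.mhop(n='-7')
<- 2127-01-05


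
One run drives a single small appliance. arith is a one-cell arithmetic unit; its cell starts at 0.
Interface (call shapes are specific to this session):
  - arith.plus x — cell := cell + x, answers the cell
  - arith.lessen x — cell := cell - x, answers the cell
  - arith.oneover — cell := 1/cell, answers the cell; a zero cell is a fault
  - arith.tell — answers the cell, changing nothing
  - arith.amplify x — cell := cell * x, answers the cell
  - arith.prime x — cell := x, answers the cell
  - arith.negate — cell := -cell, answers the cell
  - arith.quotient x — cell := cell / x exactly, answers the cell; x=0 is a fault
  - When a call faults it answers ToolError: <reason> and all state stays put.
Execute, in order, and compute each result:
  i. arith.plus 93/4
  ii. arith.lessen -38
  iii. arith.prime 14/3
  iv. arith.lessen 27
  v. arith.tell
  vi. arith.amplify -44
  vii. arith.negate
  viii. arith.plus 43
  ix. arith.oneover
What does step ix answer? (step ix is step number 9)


Step: plus[x→93/4]
Result: 93/4
Step: lessen[x→-38]
Result: 245/4
Step: prime[x→14/3]
Result: 14/3
Step: lessen[x→27]
Result: -67/3
Step: tell[]
Result: -67/3
Step: amplify[x→-44]
Result: 2948/3
Step: negate[]
Result: -2948/3
Step: plus[x→43]
Result: -2819/3
Step: oneover[]
Result: -3/2819

Answer: -3/2819


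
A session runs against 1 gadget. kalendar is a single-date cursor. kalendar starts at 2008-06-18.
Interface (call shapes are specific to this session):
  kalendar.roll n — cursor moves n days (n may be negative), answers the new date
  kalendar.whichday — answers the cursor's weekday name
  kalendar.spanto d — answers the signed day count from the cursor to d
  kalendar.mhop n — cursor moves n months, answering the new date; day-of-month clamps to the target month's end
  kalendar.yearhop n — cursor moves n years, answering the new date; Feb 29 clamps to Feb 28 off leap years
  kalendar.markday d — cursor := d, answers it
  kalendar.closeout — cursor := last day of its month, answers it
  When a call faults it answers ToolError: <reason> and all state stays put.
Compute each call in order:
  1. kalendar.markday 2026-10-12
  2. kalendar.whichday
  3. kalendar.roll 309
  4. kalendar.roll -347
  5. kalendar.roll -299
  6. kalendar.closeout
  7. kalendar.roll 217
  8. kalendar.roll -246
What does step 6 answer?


Answer: 2025-11-30

Derivation:
~$ markday d='2026-10-12'
= 2026-10-12
~$ whichday
= Monday
~$ roll n='309'
= 2027-08-17
~$ roll n='-347'
= 2026-09-04
~$ roll n='-299'
= 2025-11-09
~$ closeout
= 2025-11-30
~$ roll n='217'
= 2026-07-05
~$ roll n='-246'
= 2025-11-01


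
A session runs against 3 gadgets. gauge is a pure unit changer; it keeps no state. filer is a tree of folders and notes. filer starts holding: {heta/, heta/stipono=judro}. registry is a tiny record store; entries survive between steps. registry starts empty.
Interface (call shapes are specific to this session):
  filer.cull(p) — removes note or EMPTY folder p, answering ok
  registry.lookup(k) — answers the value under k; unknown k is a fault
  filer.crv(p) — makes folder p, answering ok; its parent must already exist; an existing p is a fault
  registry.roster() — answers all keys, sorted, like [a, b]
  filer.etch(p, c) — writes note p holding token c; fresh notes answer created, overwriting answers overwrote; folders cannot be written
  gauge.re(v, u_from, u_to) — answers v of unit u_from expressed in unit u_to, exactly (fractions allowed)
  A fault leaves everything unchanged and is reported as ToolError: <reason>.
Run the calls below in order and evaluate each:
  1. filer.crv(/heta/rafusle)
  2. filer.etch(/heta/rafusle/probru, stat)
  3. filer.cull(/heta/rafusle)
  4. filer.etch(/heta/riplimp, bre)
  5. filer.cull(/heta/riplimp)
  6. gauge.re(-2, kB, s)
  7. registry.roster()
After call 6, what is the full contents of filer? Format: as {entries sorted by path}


Answer: {heta/, heta/rafusle/, heta/rafusle/probru=stat, heta/stipono=judro}

Derivation:
Do: filer.crv[/heta/rafusle]
See: ok
Do: filer.etch[/heta/rafusle/probru; stat]
See: created
Do: filer.cull[/heta/rafusle]
See: ToolError: not empty
Do: filer.etch[/heta/riplimp; bre]
See: created
Do: filer.cull[/heta/riplimp]
See: ok
Do: gauge.re[-2; kB; s]
See: ToolError: incompatible units
Do: registry.roster[]
See: []


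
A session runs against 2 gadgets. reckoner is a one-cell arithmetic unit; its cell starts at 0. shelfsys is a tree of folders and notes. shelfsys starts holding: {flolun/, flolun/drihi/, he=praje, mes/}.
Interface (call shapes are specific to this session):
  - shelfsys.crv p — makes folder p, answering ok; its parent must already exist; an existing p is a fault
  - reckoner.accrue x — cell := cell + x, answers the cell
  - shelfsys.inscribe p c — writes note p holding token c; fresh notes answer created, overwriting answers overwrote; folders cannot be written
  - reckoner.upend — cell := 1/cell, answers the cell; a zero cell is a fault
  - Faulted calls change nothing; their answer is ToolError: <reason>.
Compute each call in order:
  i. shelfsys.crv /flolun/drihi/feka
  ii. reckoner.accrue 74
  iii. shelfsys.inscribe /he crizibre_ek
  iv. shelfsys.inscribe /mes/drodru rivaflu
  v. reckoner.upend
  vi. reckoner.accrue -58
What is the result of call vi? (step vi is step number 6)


Answer: -4291/74

Derivation:
==> crv(p='/flolun/drihi/feka')
<== ok
==> accrue(x='74')
<== 74
==> inscribe(p='/he', c='crizibre_ek')
<== overwrote
==> inscribe(p='/mes/drodru', c='rivaflu')
<== created
==> upend()
<== 1/74
==> accrue(x='-58')
<== -4291/74


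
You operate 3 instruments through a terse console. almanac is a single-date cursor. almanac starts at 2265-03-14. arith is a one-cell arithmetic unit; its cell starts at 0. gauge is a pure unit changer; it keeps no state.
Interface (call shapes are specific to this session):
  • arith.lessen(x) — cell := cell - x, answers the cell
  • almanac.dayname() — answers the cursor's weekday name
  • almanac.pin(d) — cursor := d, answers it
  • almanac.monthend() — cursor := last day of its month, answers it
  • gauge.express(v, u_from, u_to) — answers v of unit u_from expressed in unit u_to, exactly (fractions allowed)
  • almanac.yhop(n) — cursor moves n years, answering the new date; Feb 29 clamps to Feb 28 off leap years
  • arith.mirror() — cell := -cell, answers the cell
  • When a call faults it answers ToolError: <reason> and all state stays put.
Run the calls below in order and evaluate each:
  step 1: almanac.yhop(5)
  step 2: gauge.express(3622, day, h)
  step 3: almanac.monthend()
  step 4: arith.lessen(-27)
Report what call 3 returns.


Answer: 2270-03-31

Derivation:
Step: almanac.yhop[n=5]
Result: 2270-03-14
Step: gauge.express[v=3622; u_from=day; u_to=h]
Result: 86928
Step: almanac.monthend[]
Result: 2270-03-31
Step: arith.lessen[x=-27]
Result: 27


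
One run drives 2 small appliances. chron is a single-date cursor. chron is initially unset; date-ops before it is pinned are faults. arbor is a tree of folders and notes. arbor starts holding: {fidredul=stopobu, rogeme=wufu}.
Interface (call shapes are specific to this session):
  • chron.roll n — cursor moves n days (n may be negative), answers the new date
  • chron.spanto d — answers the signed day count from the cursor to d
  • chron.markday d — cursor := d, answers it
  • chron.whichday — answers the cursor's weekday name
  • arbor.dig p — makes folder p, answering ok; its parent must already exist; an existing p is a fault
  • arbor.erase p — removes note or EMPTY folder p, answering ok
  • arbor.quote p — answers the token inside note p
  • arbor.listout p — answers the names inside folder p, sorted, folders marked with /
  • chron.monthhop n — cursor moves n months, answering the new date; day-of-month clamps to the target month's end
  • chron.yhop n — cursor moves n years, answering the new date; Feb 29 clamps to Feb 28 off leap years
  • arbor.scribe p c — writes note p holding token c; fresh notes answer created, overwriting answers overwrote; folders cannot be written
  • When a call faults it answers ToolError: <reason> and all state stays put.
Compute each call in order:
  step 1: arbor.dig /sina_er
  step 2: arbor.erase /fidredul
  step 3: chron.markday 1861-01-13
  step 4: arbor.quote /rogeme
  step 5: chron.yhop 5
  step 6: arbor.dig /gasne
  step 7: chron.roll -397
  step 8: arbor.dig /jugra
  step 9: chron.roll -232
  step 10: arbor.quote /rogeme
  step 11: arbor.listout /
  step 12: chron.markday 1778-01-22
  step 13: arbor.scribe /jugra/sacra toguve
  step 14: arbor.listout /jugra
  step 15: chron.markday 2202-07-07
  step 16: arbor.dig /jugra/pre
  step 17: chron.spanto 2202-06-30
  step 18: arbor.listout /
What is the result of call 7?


Answer: 1864-12-12

Derivation:
> arbor.dig p='/sina_er'
  ok
> arbor.erase p='/fidredul'
  ok
> chron.markday d='1861-01-13'
  1861-01-13
> arbor.quote p='/rogeme'
  wufu
> chron.yhop n='5'
  1866-01-13
> arbor.dig p='/gasne'
  ok
> chron.roll n='-397'
  1864-12-12
> arbor.dig p='/jugra'
  ok
> chron.roll n='-232'
  1864-04-24
> arbor.quote p='/rogeme'
  wufu
> arbor.listout p='/'
  [gasne/, jugra/, rogeme, sina_er/]
> chron.markday d='1778-01-22'
  1778-01-22
> arbor.scribe p='/jugra/sacra' c='toguve'
  created
> arbor.listout p='/jugra'
  [sacra]
> chron.markday d='2202-07-07'
  2202-07-07
> arbor.dig p='/jugra/pre'
  ok
> chron.spanto d='2202-06-30'
  -7
> arbor.listout p='/'
  [gasne/, jugra/, rogeme, sina_er/]


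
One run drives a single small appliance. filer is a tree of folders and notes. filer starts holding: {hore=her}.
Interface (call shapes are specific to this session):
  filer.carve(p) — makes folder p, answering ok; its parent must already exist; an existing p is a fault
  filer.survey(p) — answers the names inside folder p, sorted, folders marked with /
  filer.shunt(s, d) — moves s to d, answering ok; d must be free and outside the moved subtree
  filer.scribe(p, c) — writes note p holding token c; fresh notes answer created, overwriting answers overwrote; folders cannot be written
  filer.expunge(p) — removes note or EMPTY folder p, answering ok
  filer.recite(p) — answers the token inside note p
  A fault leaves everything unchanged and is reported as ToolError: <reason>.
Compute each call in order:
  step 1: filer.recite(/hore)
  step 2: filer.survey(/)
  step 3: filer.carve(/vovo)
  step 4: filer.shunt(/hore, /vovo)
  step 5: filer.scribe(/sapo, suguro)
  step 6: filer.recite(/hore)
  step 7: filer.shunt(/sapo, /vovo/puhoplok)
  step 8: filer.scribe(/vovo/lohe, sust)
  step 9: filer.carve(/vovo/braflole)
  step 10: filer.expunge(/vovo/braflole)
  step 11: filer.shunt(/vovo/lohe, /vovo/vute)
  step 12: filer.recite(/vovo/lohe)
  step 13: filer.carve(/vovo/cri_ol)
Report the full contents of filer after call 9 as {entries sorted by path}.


-> recite(p='/hore')
<- her
-> survey(p='/')
<- [hore]
-> carve(p='/vovo')
<- ok
-> shunt(s='/hore', d='/vovo')
<- ToolError: exists
-> scribe(p='/sapo', c='suguro')
<- created
-> recite(p='/hore')
<- her
-> shunt(s='/sapo', d='/vovo/puhoplok')
<- ok
-> scribe(p='/vovo/lohe', c='sust')
<- created
-> carve(p='/vovo/braflole')
<- ok
-> expunge(p='/vovo/braflole')
<- ok
-> shunt(s='/vovo/lohe', d='/vovo/vute')
<- ok
-> recite(p='/vovo/lohe')
<- ToolError: not found
-> carve(p='/vovo/cri_ol')
<- ok

Answer: {hore=her, vovo/, vovo/braflole/, vovo/lohe=sust, vovo/puhoplok=suguro}


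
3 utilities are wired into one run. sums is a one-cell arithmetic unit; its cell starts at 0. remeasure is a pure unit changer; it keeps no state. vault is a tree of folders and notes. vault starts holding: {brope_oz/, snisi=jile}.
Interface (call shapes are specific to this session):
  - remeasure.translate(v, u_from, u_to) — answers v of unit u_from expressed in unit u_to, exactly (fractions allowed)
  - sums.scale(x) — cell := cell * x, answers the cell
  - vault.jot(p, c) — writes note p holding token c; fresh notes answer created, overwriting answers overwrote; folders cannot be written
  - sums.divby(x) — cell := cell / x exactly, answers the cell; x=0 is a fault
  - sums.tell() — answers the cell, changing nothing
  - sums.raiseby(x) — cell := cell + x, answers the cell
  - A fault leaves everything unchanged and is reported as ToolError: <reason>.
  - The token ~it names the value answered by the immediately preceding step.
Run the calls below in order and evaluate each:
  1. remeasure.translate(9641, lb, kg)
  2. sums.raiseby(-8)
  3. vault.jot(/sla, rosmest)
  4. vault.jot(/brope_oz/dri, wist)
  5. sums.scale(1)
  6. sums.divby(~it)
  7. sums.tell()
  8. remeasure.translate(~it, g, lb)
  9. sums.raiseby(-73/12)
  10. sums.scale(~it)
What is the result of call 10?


Answer: 3721/144

Derivation:
-- 1. translate(v→9641, u_from→lb, u_to→kg) : 437308403917/100000000
-- 2. raiseby(x→-8) : -8
-- 3. jot(p→/sla, c→rosmest) : created
-- 4. jot(p→/brope_oz/dri, c→wist) : created
-- 5. scale(x→1) : -8
-- 6. divby(x→~it) : 1
-- 7. tell() : 1
-- 8. translate(v→~it, u_from→g, u_to→lb) : 100000/45359237
-- 9. raiseby(x→-73/12) : -61/12
-- 10. scale(x→~it) : 3721/144


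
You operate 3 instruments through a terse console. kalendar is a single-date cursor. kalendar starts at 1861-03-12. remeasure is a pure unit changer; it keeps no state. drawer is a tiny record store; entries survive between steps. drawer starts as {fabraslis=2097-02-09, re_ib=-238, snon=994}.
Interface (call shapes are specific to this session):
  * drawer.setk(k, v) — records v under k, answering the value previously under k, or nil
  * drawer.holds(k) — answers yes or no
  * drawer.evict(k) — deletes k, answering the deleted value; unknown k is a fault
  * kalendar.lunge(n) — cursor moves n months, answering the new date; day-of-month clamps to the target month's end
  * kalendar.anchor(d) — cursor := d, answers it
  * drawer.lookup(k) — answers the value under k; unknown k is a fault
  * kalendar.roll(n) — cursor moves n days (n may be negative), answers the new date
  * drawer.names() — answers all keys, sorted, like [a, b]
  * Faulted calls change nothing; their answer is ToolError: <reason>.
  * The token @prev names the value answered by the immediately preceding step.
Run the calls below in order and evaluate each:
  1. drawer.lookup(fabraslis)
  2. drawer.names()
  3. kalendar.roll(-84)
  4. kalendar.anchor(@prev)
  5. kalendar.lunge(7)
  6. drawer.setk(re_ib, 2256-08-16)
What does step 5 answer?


Answer: 1861-07-18

Derivation:
Do: lookup[fabraslis]
See: 2097-02-09
Do: names[]
See: [fabraslis, re_ib, snon]
Do: roll[-84]
See: 1860-12-18
Do: anchor[@prev]
See: 1860-12-18
Do: lunge[7]
See: 1861-07-18
Do: setk[re_ib; 2256-08-16]
See: -238


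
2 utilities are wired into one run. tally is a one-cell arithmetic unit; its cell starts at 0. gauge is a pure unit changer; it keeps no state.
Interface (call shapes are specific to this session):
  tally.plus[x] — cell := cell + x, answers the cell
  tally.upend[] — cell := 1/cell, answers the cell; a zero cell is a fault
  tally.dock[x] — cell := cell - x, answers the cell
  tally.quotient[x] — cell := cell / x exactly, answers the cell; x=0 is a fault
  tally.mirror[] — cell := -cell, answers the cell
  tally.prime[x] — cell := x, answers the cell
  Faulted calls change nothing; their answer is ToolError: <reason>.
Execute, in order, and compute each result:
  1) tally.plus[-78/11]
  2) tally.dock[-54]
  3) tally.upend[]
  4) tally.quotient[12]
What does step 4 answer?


% tally.plus(-78/11) == -78/11
% tally.dock(-54) == 516/11
% tally.upend() == 11/516
% tally.quotient(12) == 11/6192

Answer: 11/6192


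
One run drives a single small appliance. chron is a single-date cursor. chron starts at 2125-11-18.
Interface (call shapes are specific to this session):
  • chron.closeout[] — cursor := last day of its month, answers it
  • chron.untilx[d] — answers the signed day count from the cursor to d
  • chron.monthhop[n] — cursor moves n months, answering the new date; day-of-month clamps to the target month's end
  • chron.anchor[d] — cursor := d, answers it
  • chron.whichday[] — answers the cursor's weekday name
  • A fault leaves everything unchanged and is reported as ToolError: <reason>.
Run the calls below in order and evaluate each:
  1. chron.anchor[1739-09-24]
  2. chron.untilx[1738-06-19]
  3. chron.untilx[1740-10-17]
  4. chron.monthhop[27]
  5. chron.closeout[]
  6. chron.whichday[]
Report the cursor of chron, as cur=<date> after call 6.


Invoking chron.anchor with d: 1739-09-24, and get 1739-09-24.
Calling chron.untilx with d: 1738-06-19, and see -462.
I call chron.untilx with d: 1740-10-17, and get 389.
Next I call chron.monthhop with n: 27, and see 1741-12-24.
I call chron.closeout, — result: 1741-12-31.
Using chron.whichday, and observe Sunday.

Answer: cur=1741-12-31


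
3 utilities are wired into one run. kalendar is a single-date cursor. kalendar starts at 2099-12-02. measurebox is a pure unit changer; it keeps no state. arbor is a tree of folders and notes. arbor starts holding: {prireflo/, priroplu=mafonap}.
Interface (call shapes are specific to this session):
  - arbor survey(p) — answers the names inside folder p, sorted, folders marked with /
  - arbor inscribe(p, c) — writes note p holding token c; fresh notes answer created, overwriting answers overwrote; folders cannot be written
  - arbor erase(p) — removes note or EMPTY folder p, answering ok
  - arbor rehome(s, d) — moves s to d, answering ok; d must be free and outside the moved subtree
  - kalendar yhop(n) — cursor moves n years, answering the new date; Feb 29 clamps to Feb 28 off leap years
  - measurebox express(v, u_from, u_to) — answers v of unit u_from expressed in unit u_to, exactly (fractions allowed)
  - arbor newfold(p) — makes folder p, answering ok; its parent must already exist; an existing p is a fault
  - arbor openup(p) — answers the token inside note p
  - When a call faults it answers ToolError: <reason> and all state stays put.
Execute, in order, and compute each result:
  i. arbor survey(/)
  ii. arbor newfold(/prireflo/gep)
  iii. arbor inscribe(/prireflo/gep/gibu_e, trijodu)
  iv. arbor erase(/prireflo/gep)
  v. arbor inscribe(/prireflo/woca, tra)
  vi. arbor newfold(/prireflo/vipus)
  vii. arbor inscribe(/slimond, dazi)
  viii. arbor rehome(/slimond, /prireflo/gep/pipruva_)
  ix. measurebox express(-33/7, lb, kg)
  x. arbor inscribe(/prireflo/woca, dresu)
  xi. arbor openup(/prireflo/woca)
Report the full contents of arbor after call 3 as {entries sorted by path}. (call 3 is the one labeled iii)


Answer: {prireflo/, prireflo/gep/, prireflo/gep/gibu_e=trijodu, priroplu=mafonap}

Derivation:
Using arbor survey(p→/), and get [prireflo/, priroplu].
Using arbor newfold(p→/prireflo/gep), and get ok.
I use arbor inscribe(p→/prireflo/gep/gibu_e, c→trijodu), and get created.
I call arbor erase(p→/prireflo/gep), and observe ToolError: not empty.
I run arbor inscribe(p→/prireflo/woca, c→tra), which returns created.
Then arbor newfold(p→/prireflo/vipus): ok.
I call arbor inscribe(p→/slimond, c→dazi), giving created.
Now I run arbor rehome(s→/slimond, d→/prireflo/gep/pipruva_), which returns ok.
Calling measurebox express(v→-33/7, u_from→lb, u_to→kg), and observe -213836403/100000000.
I run arbor inscribe(p→/prireflo/woca, c→dresu), giving overwrote.
I call arbor openup(p→/prireflo/woca): dresu.


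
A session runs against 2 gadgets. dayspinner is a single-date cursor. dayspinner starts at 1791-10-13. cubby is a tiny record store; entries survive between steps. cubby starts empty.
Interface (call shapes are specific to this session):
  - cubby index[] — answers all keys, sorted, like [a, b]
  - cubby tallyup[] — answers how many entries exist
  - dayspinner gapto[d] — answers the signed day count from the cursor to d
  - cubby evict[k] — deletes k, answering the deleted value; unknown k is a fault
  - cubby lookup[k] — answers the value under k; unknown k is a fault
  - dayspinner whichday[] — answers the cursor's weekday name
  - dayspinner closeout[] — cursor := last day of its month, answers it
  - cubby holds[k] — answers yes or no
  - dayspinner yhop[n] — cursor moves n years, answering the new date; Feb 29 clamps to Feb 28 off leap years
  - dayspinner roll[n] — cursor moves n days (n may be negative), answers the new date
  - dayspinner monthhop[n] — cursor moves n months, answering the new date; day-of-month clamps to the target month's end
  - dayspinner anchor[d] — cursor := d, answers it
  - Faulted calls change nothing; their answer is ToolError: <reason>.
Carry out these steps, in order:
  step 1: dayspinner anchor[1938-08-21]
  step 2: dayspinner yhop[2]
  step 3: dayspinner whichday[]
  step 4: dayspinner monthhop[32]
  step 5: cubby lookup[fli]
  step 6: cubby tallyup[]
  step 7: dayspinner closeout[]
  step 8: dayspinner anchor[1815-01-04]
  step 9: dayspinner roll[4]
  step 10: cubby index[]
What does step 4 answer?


Answer: 1943-04-21

Derivation:
Step: dayspinner anchor[d: 1938-08-21]
Result: 1938-08-21
Step: dayspinner yhop[n: 2]
Result: 1940-08-21
Step: dayspinner whichday[]
Result: Wednesday
Step: dayspinner monthhop[n: 32]
Result: 1943-04-21
Step: cubby lookup[k: fli]
Result: ToolError: no such key fli
Step: cubby tallyup[]
Result: 0
Step: dayspinner closeout[]
Result: 1943-04-30
Step: dayspinner anchor[d: 1815-01-04]
Result: 1815-01-04
Step: dayspinner roll[n: 4]
Result: 1815-01-08
Step: cubby index[]
Result: []


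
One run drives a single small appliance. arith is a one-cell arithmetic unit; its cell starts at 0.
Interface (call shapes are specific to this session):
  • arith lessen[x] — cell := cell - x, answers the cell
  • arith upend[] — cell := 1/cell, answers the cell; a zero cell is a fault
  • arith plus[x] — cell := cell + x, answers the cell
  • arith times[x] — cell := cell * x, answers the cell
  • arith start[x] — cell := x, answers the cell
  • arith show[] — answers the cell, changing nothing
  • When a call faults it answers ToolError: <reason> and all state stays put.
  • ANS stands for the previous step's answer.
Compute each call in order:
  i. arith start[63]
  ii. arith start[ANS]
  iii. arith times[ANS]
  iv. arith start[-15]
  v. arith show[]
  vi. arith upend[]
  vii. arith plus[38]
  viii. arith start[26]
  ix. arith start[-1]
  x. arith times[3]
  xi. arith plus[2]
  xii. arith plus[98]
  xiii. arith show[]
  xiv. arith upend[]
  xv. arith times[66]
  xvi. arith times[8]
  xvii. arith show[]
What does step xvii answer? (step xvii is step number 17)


Answer: 528/97

Derivation:
% arith start x=63
= 63
% arith start x=ANS
= 63
% arith times x=ANS
= 3969
% arith start x=-15
= -15
% arith show
= -15
% arith upend
= -1/15
% arith plus x=38
= 569/15
% arith start x=26
= 26
% arith start x=-1
= -1
% arith times x=3
= -3
% arith plus x=2
= -1
% arith plus x=98
= 97
% arith show
= 97
% arith upend
= 1/97
% arith times x=66
= 66/97
% arith times x=8
= 528/97
% arith show
= 528/97


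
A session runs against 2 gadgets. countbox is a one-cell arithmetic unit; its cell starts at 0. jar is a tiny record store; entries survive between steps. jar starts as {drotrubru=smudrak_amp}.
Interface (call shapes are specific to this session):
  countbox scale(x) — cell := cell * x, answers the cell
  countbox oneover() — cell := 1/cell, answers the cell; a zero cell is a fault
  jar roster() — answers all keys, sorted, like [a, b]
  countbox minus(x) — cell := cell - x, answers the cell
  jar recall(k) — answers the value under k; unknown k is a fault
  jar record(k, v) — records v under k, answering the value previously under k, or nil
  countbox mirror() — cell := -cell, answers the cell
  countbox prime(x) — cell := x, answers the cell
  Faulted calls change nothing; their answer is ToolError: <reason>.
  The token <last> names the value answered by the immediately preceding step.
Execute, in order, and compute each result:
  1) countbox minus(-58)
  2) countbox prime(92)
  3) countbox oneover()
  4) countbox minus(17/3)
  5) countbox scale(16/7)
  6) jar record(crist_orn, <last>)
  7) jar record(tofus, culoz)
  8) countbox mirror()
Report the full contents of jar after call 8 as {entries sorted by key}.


-> countbox minus(-58)
<- 58
-> countbox prime(92)
<- 92
-> countbox oneover()
<- 1/92
-> countbox minus(17/3)
<- -1561/276
-> countbox scale(16/7)
<- -892/69
-> jar record(crist_orn, <last>)
<- nil
-> jar record(tofus, culoz)
<- nil
-> countbox mirror()
<- 892/69

Answer: {crist_orn=-892/69, drotrubru=smudrak_amp, tofus=culoz}


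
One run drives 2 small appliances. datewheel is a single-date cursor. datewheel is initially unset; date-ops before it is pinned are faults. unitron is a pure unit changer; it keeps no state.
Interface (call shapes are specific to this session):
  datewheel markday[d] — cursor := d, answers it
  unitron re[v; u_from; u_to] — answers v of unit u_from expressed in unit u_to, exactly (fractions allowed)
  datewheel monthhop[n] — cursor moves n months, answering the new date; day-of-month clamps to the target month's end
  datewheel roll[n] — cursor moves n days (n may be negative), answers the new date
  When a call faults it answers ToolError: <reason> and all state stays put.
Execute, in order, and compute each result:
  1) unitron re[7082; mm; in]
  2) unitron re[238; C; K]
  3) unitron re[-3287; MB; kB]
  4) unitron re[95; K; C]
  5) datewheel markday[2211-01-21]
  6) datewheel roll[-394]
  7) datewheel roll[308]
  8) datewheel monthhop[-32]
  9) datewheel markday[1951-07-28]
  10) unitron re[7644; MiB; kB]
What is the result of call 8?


Answer: 2208-02-27

Derivation:
% unitron re(v=7082, u_from=mm, u_to=in) ~> 35410/127
% unitron re(v=238, u_from=C, u_to=K) ~> 10223/20
% unitron re(v=-3287, u_from=MB, u_to=kB) ~> -3287000
% unitron re(v=95, u_from=K, u_to=C) ~> -3563/20
% datewheel markday(d=2211-01-21) ~> 2211-01-21
% datewheel roll(n=-394) ~> 2209-12-23
% datewheel roll(n=308) ~> 2210-10-27
% datewheel monthhop(n=-32) ~> 2208-02-27
% datewheel markday(d=1951-07-28) ~> 1951-07-28
% unitron re(v=7644, u_from=MiB, u_to=kB) ~> 1001914368/125


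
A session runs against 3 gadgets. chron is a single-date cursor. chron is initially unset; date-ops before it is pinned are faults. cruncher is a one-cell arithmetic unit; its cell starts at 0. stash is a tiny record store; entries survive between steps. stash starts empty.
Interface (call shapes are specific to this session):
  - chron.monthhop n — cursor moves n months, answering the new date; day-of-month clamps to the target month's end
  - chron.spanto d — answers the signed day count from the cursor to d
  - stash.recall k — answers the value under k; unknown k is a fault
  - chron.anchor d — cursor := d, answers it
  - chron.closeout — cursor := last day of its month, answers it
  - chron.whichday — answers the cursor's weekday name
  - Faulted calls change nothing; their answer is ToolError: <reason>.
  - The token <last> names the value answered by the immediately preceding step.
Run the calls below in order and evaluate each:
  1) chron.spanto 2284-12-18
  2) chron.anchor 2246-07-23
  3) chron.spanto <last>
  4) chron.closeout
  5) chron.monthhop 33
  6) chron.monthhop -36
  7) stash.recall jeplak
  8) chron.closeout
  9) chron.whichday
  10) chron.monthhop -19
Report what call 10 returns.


Answer: 2244-09-30

Derivation:
Then chron.spanto on d='2284-12-18', and get ToolError: no date set.
I try chron.anchor on d='2246-07-23', giving 2246-07-23.
Next I call chron.spanto on d='<last>', which returns 0.
I invoke chron.closeout, and observe 2246-07-31.
Calling chron.monthhop on n='33', — result: 2249-04-30.
I invoke chron.monthhop on n='-36', and observe 2246-04-30.
Then stash.recall on k='jeplak', yielding ToolError: no such key jeplak.
I call chron.closeout, which returns 2246-04-30.
Now I run chron.whichday(), → Thursday.
I call chron.monthhop on n='-19', yielding 2244-09-30.


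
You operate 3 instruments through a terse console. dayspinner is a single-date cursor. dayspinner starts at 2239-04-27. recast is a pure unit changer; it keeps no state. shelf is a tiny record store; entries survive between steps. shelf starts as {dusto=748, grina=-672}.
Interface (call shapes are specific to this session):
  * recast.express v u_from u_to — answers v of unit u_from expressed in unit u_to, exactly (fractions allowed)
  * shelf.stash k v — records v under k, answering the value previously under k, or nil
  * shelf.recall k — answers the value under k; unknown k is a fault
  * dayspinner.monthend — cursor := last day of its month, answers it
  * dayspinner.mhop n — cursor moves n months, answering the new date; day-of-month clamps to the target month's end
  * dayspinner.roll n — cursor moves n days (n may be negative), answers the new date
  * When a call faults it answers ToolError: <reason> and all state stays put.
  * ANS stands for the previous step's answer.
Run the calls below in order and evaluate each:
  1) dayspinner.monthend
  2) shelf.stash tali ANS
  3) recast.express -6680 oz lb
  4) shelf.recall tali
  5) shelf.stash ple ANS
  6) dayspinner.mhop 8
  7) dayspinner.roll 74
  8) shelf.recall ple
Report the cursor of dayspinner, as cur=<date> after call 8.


Calling dayspinner.monthend(), and get 2239-04-30.
Now I run shelf.stash using k='tali', v='ANS', and observe nil.
Calling recast.express using v='-6680', u_from='oz', u_to='lb', and see -835/2.
Using shelf.recall using k='tali', and observe 2239-04-30.
I invoke shelf.stash using k='ple', v='ANS', giving nil.
I call dayspinner.mhop using n='8', and get 2239-12-30.
Then dayspinner.roll using n='74', — result: 2240-03-13.
I call shelf.recall using k='ple', which returns 2239-04-30.

Answer: cur=2240-03-13


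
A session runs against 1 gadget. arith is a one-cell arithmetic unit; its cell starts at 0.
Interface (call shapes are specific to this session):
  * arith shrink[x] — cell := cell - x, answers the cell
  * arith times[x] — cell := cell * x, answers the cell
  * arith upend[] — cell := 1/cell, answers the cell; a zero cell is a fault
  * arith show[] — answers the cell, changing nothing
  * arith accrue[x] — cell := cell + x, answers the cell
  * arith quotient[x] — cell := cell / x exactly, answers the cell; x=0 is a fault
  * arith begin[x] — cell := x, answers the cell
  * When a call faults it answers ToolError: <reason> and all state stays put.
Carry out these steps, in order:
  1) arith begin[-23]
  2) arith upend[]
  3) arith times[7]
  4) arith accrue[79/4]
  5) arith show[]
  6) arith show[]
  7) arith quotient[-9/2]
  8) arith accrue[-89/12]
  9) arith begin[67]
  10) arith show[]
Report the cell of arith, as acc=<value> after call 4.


I use arith begin passing x=-23, and observe -23.
Invoking arith upend(), → -1/23.
I try arith times passing x=7: -7/23.
I try arith accrue passing x=79/4, and observe 1789/92.
I try arith show(), which returns 1789/92.
Invoking arith show, and observe 1789/92.
I run arith quotient passing x=-9/2, giving -1789/414.
I invoke arith accrue passing x=-89/12, — result: -9719/828.
Next I call arith begin passing x=67, and get 67.
Using arith show, — result: 67.

Answer: acc=1789/92
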